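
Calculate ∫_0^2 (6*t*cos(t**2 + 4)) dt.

-3*sin(4) + 3*sin(8)

Let u = t**2 + 4, so du = 2*t dt. When t = 0, u = 4; when t = 2, u = 8.
The integral becomes 3·∫ cos(u) du from 4 to 8, with antiderivative 3*sin(u).
Back in t: F(t) = 3*sin(t**2 + 4).
Then F(2) - F(0) = (3*sin(8)) - (3*sin(4)) = -3*sin(4) + 3*sin(8).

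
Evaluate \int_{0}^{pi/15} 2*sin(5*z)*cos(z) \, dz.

Use the identity sin(5*z)cos(z) = [sin(6*z) + sin(4*z)]/2.
An antiderivative is F(z) = -cos(4*z)/4 - cos(6*z)/6.
Then F(pi/15) - F(0) = (-sqrt(6*sqrt(5) + 30)/32 - sqrt(5)/96 + 1/96) - (-5/12) = -sqrt(6*sqrt(5) + 30)/32 - sqrt(5)/96 + 41/96.

-sqrt(6*sqrt(5) + 30)/32 - sqrt(5)/96 + 41/96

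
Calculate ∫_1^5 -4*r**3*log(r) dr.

Integrate by parts once (u = ln r, dv = -4*r**3 dr).
An antiderivative is F(r) = -r**4*(4*log(r) - 1)/4.
Then F(5) - F(1) = (625/4 - 625*log(5)) - (1/4) = 156 - 625*log(5).

156 - 625*log(5)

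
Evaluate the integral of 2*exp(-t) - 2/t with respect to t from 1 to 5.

An antiderivative is F(t) = -2*log(t) - 2*exp(-t).
Then F(5) - F(1) = (-2*log(5) - 2*exp(-5)) - (-2*exp(-1)) = -2*log(5) - 2*exp(-5) + 2*exp(-1).

-2*log(5) - 2*exp(-5) + 2*exp(-1)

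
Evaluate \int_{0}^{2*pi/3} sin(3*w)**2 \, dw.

Use the identity sin^2(3*w) = (1 - cos(6*w))/2.
An antiderivative is F(w) = w/2 - sin(6*w)/12.
Then F(2*pi/3) - F(0) = (pi/3) - (0) = pi/3.

pi/3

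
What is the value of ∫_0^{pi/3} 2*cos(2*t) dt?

An antiderivative is F(t) = sin(2*t).
Then F(pi/3) - F(0) = (sqrt(3)/2) - (0) = sqrt(3)/2.

sqrt(3)/2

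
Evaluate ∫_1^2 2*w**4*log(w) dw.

Integrate by parts once (u = ln w, dv = 2*w**4 dw).
An antiderivative is F(w) = 2*w**5*(5*log(w) - 1)/25.
Then F(2) - F(1) = (-64/25 + 64*log(2)/5) - (-2/25) = -62/25 + 64*log(2)/5.

-62/25 + 64*log(2)/5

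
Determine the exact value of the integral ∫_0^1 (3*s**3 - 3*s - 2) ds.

By the power rule, an antiderivative is F(s) = 3*s**4/4 - 3*s**2/2 - 2*s.
Then F(1) - F(0) = (-11/4) - (0) = -11/4.

-11/4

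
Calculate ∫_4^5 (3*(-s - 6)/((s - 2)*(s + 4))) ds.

Factor the denominator: s**2 + 2*s - 8 = (s + 4)(s - 2).
Partial fractions: 3*(-s - 6)/((s - 2)*(s + 4)) = 1/(s + 4) - 4/(s - 2).
An antiderivative is F(s) = -4*log(s - 2) + log(s + 4).
Then F(5) - F(4) = (-log(9)) - (-log(2)) = log(2/9).

log(2/9)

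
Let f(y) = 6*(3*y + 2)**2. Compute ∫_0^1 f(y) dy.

Let u = 3*y + 2, so du = 3 dy. When y = 0, u = 2; when y = 1, u = 5.
The integral becomes 2·∫ u**2 du from 2 to 5, with antiderivative 2*u**3/3.
Back in y: F(y) = 2*(3*y + 2)**3/3.
Then F(1) - F(0) = (250/3) - (16/3) = 78.

78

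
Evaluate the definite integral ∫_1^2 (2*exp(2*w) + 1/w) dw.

-exp(2) + log(2) + exp(4)

An antiderivative is F(w) = exp(2*w) + log(w).
Then F(2) - F(1) = (log(2) + exp(4)) - (exp(2)) = -exp(2) + log(2) + exp(4).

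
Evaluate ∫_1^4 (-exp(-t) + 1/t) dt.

(-exp(3) + 1 + log(4**exp(4)))*exp(-4)

An antiderivative is F(t) = log(t) + exp(-t).
Then F(4) - F(1) = ((1 + log(4**exp(4)))*exp(-4)) - (exp(-1)) = (-exp(3) + 1 + log(4**exp(4)))*exp(-4).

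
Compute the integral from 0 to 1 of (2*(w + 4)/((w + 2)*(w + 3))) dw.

Factor the denominator: w**2 + 5*w + 6 = (w + 3)(w + 2).
Partial fractions: 2*(w + 4)/((w + 2)*(w + 3)) = -2/(w + 3) + 4/(w + 2).
An antiderivative is F(w) = 4*log(w + 2) - 2*log(w + 3).
Then F(1) - F(0) = (log(81/16)) - (log(16/9)) = -8*log(2) + 6*log(3).

-8*log(2) + 6*log(3)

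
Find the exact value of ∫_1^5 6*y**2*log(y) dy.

Integrate by parts once (u = ln y, dv = 6*y**2 dy).
An antiderivative is F(y) = 2*y**3*(3*log(y) - 1)/3.
Then F(5) - F(1) = (-250/3 + 250*log(5)) - (-2/3) = -248/3 + 250*log(5).

-248/3 + 250*log(5)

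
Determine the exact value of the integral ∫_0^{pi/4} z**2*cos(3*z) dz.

sqrt(2)*(-24*pi - 32 + 9*pi**2)/864

Integrate by parts twice (u = z^2, dv = cos(3*z) dz).
An antiderivative is F(z) = z**2*sin(3*z)/3 + 2*z*cos(3*z)/9 - 2*sin(3*z)/27.
Then F(pi/4) - F(0) = (sqrt(2)*(-24*pi - 32 + 9*pi**2)/864) - (0) = sqrt(2)*(-24*pi - 32 + 9*pi**2)/864.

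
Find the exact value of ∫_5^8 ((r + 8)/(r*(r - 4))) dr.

Factor the denominator: r**2 - 4*r = r(r - 4).
Partial fractions: (r + 8)/(r*(r - 4)) = -2/r + 3/(r - 4).
An antiderivative is F(r) = -2*log(r) + 3*log(r - 4).
Then F(8) - F(5) = (0) - (-log(25)) = log(25).

log(25)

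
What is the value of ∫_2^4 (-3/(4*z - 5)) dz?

An antiderivative is F(z) = -3*log(4*z - 5)/4.
Then F(4) - F(2) = (-3*log(11)/4) - (-3*log(3)/4) = -3*log(11)/4 + 3*log(3)/4.

-3*log(11)/4 + 3*log(3)/4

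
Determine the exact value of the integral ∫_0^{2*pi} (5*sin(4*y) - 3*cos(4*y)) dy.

0

An antiderivative is F(y) = -3*sin(4*y)/4 - 5*cos(4*y)/4.
Then F(2*pi) - F(0) = (-5/4) - (-5/4) = 0.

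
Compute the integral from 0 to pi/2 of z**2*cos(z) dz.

-2 + pi**2/4

Integrate by parts twice (u = z^2, dv = cos(z) dz).
An antiderivative is F(z) = z**2*sin(z) + 2*z*cos(z) - 2*sin(z).
Then F(pi/2) - F(0) = (-2 + pi**2/4) - (0) = -2 + pi**2/4.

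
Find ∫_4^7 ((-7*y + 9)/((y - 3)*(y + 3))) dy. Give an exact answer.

-5*log(5) - 9*log(2) + 5*log(7)

Factor the denominator: y**2 - 9 = (y + 3)(y - 3).
Partial fractions: (-7*y + 9)/((y - 3)*(y + 3)) = -5/(y + 3) - 2/(y - 3).
An antiderivative is F(y) = -2*log(y - 3) - 5*log(y + 3).
Then F(7) - F(4) = (-5*log(5) - 9*log(2)) - (-5*log(7)) = -5*log(5) - 9*log(2) + 5*log(7).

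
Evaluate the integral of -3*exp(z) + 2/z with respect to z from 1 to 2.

-3*exp(2) + log(4) + 3*exp(1)

An antiderivative is F(z) = -3*exp(z) + 2*log(z).
Then F(2) - F(1) = (-3*exp(2) + log(4)) - (-3*exp(1)) = -3*exp(2) + log(4) + 3*exp(1).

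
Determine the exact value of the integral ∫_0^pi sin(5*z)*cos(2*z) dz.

Use the identity sin(5*z)cos(2*z) = [sin(7*z) + sin(3*z)]/2.
An antiderivative is F(z) = -cos(3*z)/6 - cos(7*z)/14.
Then F(pi) - F(0) = (5/21) - (-5/21) = 10/21.

10/21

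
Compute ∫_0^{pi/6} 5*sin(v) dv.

5 - 5*sqrt(3)/2

An antiderivative is F(v) = -5*cos(v).
Then F(pi/6) - F(0) = (-5*sqrt(3)/2) - (-5) = 5 - 5*sqrt(3)/2.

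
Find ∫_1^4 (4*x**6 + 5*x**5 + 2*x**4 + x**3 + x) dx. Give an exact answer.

1855653/140

By the power rule, an antiderivative is F(x) = 4*x**7/7 + 5*x**6/6 + 2*x**5/5 + x**4/4 + x**2/2.
Then F(4) - F(1) = (1392008/105) - (1073/420) = 1855653/140.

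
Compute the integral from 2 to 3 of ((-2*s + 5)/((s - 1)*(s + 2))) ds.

-3*log(5) + 7*log(2)

Factor the denominator: s**2 + s - 2 = (s + 2)(s - 1).
Partial fractions: (-2*s + 5)/((s - 1)*(s + 2)) = -3/(s + 2) + 1/(s - 1).
An antiderivative is F(s) = log(s - 1) - 3*log(s + 2).
Then F(3) - F(2) = (-3*log(5) + log(2)) - (-log(64)) = -3*log(5) + 7*log(2).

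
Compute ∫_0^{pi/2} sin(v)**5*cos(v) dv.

1/6

Let u = sin(v), so du = cos(v) dv. When v = 0, u = 0; when v = pi/2, u = 1.
The integral becomes ∫ u**5 du from 0 to 1, with antiderivative u**6/6.
Back in v: F(v) = sin(v)**6/6.
Then F(pi/2) - F(0) = (1/6) - (0) = 1/6.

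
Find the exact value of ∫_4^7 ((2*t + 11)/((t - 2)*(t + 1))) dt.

Factor the denominator: t**2 - t - 2 = (t + 1)(t - 2).
Partial fractions: (2*t + 11)/((t - 2)*(t + 1)) = -3/(t + 1) + 5/(t - 2).
An antiderivative is F(t) = 5*log(t - 2) - 3*log(t + 1).
Then F(7) - F(4) = (-9*log(2) + 5*log(5)) - (-3*log(5) + 5*log(2)) = -14*log(2) + 8*log(5).

-14*log(2) + 8*log(5)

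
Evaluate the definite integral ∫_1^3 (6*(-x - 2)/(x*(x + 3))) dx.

Factor the denominator: x**2 + 3*x = (x + 3)x.
Partial fractions: 6*(-x - 2)/(x*(x + 3)) = -2/(x + 3) - 4/x.
An antiderivative is F(x) = -4*log(x) - 2*log(x + 3).
Then F(3) - F(1) = (-6*log(3) - 2*log(2)) - (-log(16)) = -6*log(3) + 2*log(2).

-6*log(3) + 2*log(2)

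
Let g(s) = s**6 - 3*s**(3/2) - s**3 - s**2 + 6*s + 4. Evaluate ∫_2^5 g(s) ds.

-30*sqrt(5) + 24*sqrt(2)/5 + 308733/28

By the power rule, an antiderivative is F(s) = s**7/7 - 6*s**(5/2)/5 - s**4/4 - s**3/3 + 3*s**2 + 4*s.
Then F(5) - F(2) = (928855/84 - 30*sqrt(5)) - (664/21 - 24*sqrt(2)/5) = -30*sqrt(5) + 24*sqrt(2)/5 + 308733/28.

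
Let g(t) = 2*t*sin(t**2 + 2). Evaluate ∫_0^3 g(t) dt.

Let u = t**2 + 2, so du = 2*t dt. When t = 0, u = 2; when t = 3, u = 11.
The integral becomes ∫ sin(u) du from 2 to 11, with antiderivative -cos(u).
Back in t: F(t) = -cos(t**2 + 2).
Then F(3) - F(0) = (-cos(11)) - (-cos(2)) = cos(2) - cos(11).

cos(2) - cos(11)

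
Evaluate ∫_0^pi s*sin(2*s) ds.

-pi/2

Integrate by parts once (u = s, dv = sin(2*s) ds).
An antiderivative is F(s) = -s*cos(2*s)/2 + sin(2*s)/4.
Then F(pi) - F(0) = (-pi/2) - (0) = -pi/2.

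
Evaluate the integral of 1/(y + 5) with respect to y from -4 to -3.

log(2)

An antiderivative is F(y) = log(y + 5).
Then F(-3) - F(-4) = (log(2)) - (0) = log(2).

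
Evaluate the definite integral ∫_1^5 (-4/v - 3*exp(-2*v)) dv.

-4*log(5) - 3*exp(-2)/2 + 3*exp(-10)/2

An antiderivative is F(v) = -4*log(v) + 3*exp(-2*v)/2.
Then F(5) - F(1) = (-4*log(5) + 3*exp(-10)/2) - (3*exp(-2)/2) = -4*log(5) - 3*exp(-2)/2 + 3*exp(-10)/2.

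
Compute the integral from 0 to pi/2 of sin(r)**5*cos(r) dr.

Let u = sin(r), so du = cos(r) dr. When r = 0, u = 0; when r = pi/2, u = 1.
The integral becomes ∫ u**5 du from 0 to 1, with antiderivative u**6/6.
Back in r: F(r) = sin(r)**6/6.
Then F(pi/2) - F(0) = (1/6) - (0) = 1/6.

1/6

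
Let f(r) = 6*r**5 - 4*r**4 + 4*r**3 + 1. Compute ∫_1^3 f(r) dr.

By the power rule, an antiderivative is F(r) = r**6 - 4*r**5/5 + r**4 + r.
Then F(3) - F(1) = (3093/5) - (11/5) = 3082/5.

3082/5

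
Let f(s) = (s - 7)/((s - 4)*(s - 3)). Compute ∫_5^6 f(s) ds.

-7*log(2) + 4*log(3)

Factor the denominator: s**2 - 7*s + 12 = (s - 3)(s - 4).
Partial fractions: (s - 7)/((s - 4)*(s - 3)) = 4/(s - 3) - 3/(s - 4).
An antiderivative is F(s) = -3*log(s - 4) + 4*log(s - 3).
Then F(6) - F(5) = (log(81/8)) - (log(16)) = -7*log(2) + 4*log(3).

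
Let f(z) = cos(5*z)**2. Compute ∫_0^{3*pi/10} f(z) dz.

Use the identity cos^2(5*z) = (1 + cos(10*z))/2.
An antiderivative is F(z) = z/2 + sin(10*z)/20.
Then F(3*pi/10) - F(0) = (3*pi/20) - (0) = 3*pi/20.

3*pi/20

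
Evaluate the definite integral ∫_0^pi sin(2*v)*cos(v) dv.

Use the identity sin(2*v)cos(v) = [sin(3*v) + sin(v)]/2.
An antiderivative is F(v) = -cos(v)/2 - cos(3*v)/6.
Then F(pi) - F(0) = (2/3) - (-2/3) = 4/3.

4/3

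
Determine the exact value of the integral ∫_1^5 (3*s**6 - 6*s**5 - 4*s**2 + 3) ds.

371792/21

By the power rule, an antiderivative is F(s) = 3*s**7/7 - s**6 - 4*s**3/3 + 3*s.
Then F(5) - F(1) = (371815/21) - (23/21) = 371792/21.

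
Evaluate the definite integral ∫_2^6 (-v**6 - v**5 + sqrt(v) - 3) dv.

-1002748/21 - 4*sqrt(2)/3 + 4*sqrt(6)

By the power rule, an antiderivative is F(v) = -v**7/7 - v**6/6 + 2*v**(3/2)/3 - 3*v.
Then F(6) - F(2) = (-334494/7 + 4*sqrt(6)) - (-734/21 + 4*sqrt(2)/3) = -1002748/21 - 4*sqrt(2)/3 + 4*sqrt(6).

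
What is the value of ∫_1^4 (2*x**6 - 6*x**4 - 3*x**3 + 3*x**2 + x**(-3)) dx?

By the power rule, an antiderivative is F(x) = 2*x**7/7 - 6*x**5/5 - 3*x**4/4 + x**3 - 1/(2*x**2).
Then F(4) - F(1) = (3723229/1120) - (-163/140) = 3724533/1120.

3724533/1120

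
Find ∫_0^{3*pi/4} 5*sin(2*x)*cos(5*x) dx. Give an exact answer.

Use the identity sin(2*x)cos(5*x) = [sin(7*x) + sin(-3*x)]/2.
An antiderivative is F(x) = 5*cos(3*x)/6 - 5*cos(7*x)/14.
Then F(3*pi/4) - F(0) = (25*sqrt(2)/42) - (10/21) = -10/21 + 25*sqrt(2)/42.

-10/21 + 25*sqrt(2)/42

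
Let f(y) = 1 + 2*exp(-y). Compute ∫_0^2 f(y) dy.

4 - 2*exp(-2)

An antiderivative is F(y) = y - 2*exp(-y).
Then F(2) - F(0) = (2 - 2*exp(-2)) - (-2) = 4 - 2*exp(-2).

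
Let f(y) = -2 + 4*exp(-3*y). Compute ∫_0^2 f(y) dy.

An antiderivative is F(y) = -2*y - 4*exp(-3*y)/3.
Then F(2) - F(0) = (-4 - 4*exp(-6)/3) - (-4/3) = -8/3 - 4*exp(-6)/3.

-8/3 - 4*exp(-6)/3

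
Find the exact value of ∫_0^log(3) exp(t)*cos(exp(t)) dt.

-sin(1) + sin(3)

Let u = exp(t), so du = exp(t) dt. When t = 0, u = 1; when t = log(3), u = 3.
The integral becomes ∫ cos(u) du from 1 to 3, with antiderivative sin(u).
Back in t: F(t) = sin(exp(t)).
Then F(log(3)) - F(0) = (sin(3)) - (sin(1)) = -sin(1) + sin(3).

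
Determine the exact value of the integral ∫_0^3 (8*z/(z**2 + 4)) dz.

-8*log(2) + 4*log(13)

Let u = z**2 + 4, so du = 2*z dz. When z = 0, u = 4; when z = 3, u = 13.
The integral becomes 4·∫ 1/u du from 4 to 13, with antiderivative 4*log(u).
Back in z: F(z) = 4*log(z**2 + 4).
Then F(3) - F(0) = (4*log(13)) - (8*log(2)) = -8*log(2) + 4*log(13).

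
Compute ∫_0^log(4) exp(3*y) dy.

Let u = exp(y), so du = exp(y) dy. When y = 0, u = 1; when y = log(4), u = 4.
The integral becomes ∫ u**2 du from 1 to 4, with antiderivative u**3/3.
Back in y: F(y) = exp(3*y)/3.
Then F(log(4)) - F(0) = (64/3) - (1/3) = 21.

21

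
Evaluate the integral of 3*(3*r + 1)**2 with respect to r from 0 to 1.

21

Let u = 3*r + 1, so du = 3 dr. When r = 0, u = 1; when r = 1, u = 4.
The integral becomes ∫ u**2 du from 1 to 4, with antiderivative u**3/3.
Back in r: F(r) = (3*r + 1)**3/3.
Then F(1) - F(0) = (64/3) - (1/3) = 21.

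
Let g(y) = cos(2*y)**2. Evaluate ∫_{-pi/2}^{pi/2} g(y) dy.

Use the identity cos^2(2*y) = (1 + cos(4*y))/2.
An antiderivative is F(y) = y/2 + sin(4*y)/8.
Then F(pi/2) - F(-pi/2) = (pi/4) - (-pi/4) = pi/2.

pi/2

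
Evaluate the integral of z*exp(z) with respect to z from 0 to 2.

1 + exp(2)

Integrate by parts once (u = z, dv = exp(z) dz).
An antiderivative is F(z) = (z - 1)*exp(z).
Then F(2) - F(0) = (exp(2)) - (-1) = 1 + exp(2).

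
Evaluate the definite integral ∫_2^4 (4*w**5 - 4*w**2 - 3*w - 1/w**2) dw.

31141/12

By the power rule, an antiderivative is F(w) = 2*w**6/3 - 4*w**3/3 - 3*w**2/2 + 1/w.
Then F(4) - F(2) = (31459/12) - (53/2) = 31141/12.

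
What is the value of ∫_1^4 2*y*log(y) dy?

-15/2 + 32*log(2)

Integrate by parts once (u = ln y, dv = 2*y dy).
An antiderivative is F(y) = y**2*(2*log(y) - 1)/2.
Then F(4) - F(1) = (-8 + 32*log(2)) - (-1/2) = -15/2 + 32*log(2).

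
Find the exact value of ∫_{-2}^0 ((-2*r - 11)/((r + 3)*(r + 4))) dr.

-5*log(3) + 3*log(2)

Factor the denominator: r**2 + 7*r + 12 = (r + 4)(r + 3).
Partial fractions: (-2*r - 11)/((r + 3)*(r + 4)) = 3/(r + 4) - 5/(r + 3).
An antiderivative is F(r) = -5*log(r + 3) + 3*log(r + 4).
Then F(0) - F(-2) = (-5*log(3) + 6*log(2)) - (log(8)) = -5*log(3) + 3*log(2).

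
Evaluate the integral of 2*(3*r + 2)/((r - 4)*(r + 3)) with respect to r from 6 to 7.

log(25/4)

Factor the denominator: r**2 - r - 12 = (r + 3)(r - 4).
Partial fractions: 2*(3*r + 2)/((r - 4)*(r + 3)) = 2/(r + 3) + 4/(r - 4).
An antiderivative is F(r) = 4*log(r - 4) + 2*log(r + 3).
Then F(7) - F(6) = (2*log(2) + 2*log(5) + 4*log(3)) - (4*log(2) + 4*log(3)) = log(25/4).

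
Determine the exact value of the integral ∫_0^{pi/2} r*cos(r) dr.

Integrate by parts once (u = r, dv = cos(r) dr).
An antiderivative is F(r) = r*sin(r) + cos(r).
Then F(pi/2) - F(0) = (pi/2) - (1) = -1 + pi/2.

-1 + pi/2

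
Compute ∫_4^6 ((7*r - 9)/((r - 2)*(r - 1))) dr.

Factor the denominator: r**2 - 3*r + 2 = (r - 1)(r - 2).
Partial fractions: (7*r - 9)/((r - 2)*(r - 1)) = 2/(r - 1) + 5/(r - 2).
An antiderivative is F(r) = 5*log(r - 2) + 2*log(r - 1).
Then F(6) - F(4) = (2*log(5) + 10*log(2)) - (2*log(3) + 5*log(2)) = -2*log(3) + 2*log(5) + 5*log(2).

-2*log(3) + 2*log(5) + 5*log(2)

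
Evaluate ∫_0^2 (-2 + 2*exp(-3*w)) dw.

An antiderivative is F(w) = -2*w - 2*exp(-3*w)/3.
Then F(2) - F(0) = (-4 - 2*exp(-6)/3) - (-2/3) = -10/3 - 2*exp(-6)/3.

-10/3 - 2*exp(-6)/3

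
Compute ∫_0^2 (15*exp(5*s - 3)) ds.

Let u = 5*s - 3, so du = 5 ds. When s = 0, u = -3; when s = 2, u = 7.
The integral becomes 3·∫ exp(u) du from -3 to 7, with antiderivative 3*exp(u).
Back in s: F(s) = 3*exp(5*s - 3).
Then F(2) - F(0) = (3*exp(7)) - (3*exp(-3)) = -(3 - 3*exp(10))*exp(-3).

-(3 - 3*exp(10))*exp(-3)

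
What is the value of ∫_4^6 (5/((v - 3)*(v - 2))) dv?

Factor the denominator: v**2 - 5*v + 6 = (v - 2)(v - 3).
Partial fractions: 5/((v - 3)*(v - 2)) = -5/(v - 2) + 5/(v - 3).
An antiderivative is F(v) = 5*log(v - 3) - 5*log(v - 2).
Then F(6) - F(4) = (-10*log(2) + 5*log(3)) - (-log(32)) = -5*log(2) + 5*log(3).

-5*log(2) + 5*log(3)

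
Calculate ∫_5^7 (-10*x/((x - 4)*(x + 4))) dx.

-5*log(11) + 5*log(3)

Factor the denominator: x**2 - 16 = (x + 4)(x - 4).
Partial fractions: -10*x/((x - 4)*(x + 4)) = -5/(x + 4) - 5/(x - 4).
An antiderivative is F(x) = -5*log(x - 4) - 5*log(x + 4).
Then F(7) - F(5) = (-5*log(11) - 5*log(3)) - (-10*log(3)) = -5*log(11) + 5*log(3).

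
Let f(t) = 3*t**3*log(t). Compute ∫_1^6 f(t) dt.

Integrate by parts once (u = ln t, dv = 3*t**3 dt).
An antiderivative is F(t) = 3*t**4*(4*log(t) - 1)/16.
Then F(6) - F(1) = (-243 + 972*log(2) + 972*log(3)) - (-3/16) = -3885/16 + 972*log(2) + 972*log(3).

-3885/16 + 972*log(2) + 972*log(3)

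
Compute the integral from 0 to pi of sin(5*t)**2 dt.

pi/2

Use the identity sin^2(5*t) = (1 - cos(10*t))/2.
An antiderivative is F(t) = t/2 - sin(10*t)/20.
Then F(pi) - F(0) = (pi/2) - (0) = pi/2.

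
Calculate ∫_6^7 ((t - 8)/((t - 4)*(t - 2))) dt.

-4*log(2) - 2*log(3) + 3*log(5)

Factor the denominator: t**2 - 6*t + 8 = (t - 2)(t - 4).
Partial fractions: (t - 8)/((t - 4)*(t - 2)) = 3/(t - 2) - 2/(t - 4).
An antiderivative is F(t) = -2*log(t - 4) + 3*log(t - 2).
Then F(7) - F(6) = (-2*log(3) + 3*log(5)) - (log(16)) = -4*log(2) - 2*log(3) + 3*log(5).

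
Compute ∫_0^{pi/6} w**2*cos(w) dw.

Integrate by parts twice (u = w^2, dv = cos(w) dw).
An antiderivative is F(w) = w**2*sin(w) + 2*w*cos(w) - 2*sin(w).
Then F(pi/6) - F(0) = (-1 + pi**2/72 + sqrt(3)*pi/6) - (0) = -1 + pi**2/72 + sqrt(3)*pi/6.

-1 + pi**2/72 + sqrt(3)*pi/6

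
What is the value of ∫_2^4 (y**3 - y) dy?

54

By the power rule, an antiderivative is F(y) = y**4/4 - y**2/2.
Then F(4) - F(2) = (56) - (2) = 54.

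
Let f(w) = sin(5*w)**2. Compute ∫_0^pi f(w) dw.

pi/2

Use the identity sin^2(5*w) = (1 - cos(10*w))/2.
An antiderivative is F(w) = w/2 - sin(10*w)/20.
Then F(pi) - F(0) = (pi/2) - (0) = pi/2.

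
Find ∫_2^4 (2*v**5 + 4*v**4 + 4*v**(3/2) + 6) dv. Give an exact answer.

11004/5 - 32*sqrt(2)/5

By the power rule, an antiderivative is F(v) = v**6/3 + 8*v**(5/2)/5 + 4*v**5/5 + 6*v.
Then F(4) - F(2) = (33896/15) - (32*sqrt(2)/5 + 884/15) = 11004/5 - 32*sqrt(2)/5.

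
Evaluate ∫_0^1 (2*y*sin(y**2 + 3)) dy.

cos(3) - cos(4)

Let u = y**2 + 3, so du = 2*y dy. When y = 0, u = 3; when y = 1, u = 4.
The integral becomes ∫ sin(u) du from 3 to 4, with antiderivative -cos(u).
Back in y: F(y) = -cos(y**2 + 3).
Then F(1) - F(0) = (-cos(4)) - (-cos(3)) = cos(3) - cos(4).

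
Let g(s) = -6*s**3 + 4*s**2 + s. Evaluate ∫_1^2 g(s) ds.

By the power rule, an antiderivative is F(s) = -3*s**4/2 + 4*s**3/3 + s**2/2.
Then F(2) - F(1) = (-34/3) - (1/3) = -35/3.

-35/3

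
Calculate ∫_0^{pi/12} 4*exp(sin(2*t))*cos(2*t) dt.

-2 + 2*exp(1/2)

Let u = sin(2*t), so du = 2*cos(2*t) dt. When t = 0, u = 0; when t = pi/12, u = 1/2.
The integral becomes 2·∫ exp(u) du from 0 to 1/2, with antiderivative 2*exp(u).
Back in t: F(t) = 2*exp(sin(2*t)).
Then F(pi/12) - F(0) = (2*exp(1/2)) - (2) = -2 + 2*exp(1/2).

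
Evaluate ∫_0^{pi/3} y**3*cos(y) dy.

Integrate by parts 3 times (u = y^3, dv = cos(y) dy).
An antiderivative is F(y) = y**3*sin(y) + 3*y**2*cos(y) - 6*y*sin(y) - 6*cos(y).
Then F(pi/3) - F(0) = (-sqrt(3)*pi - 3 + sqrt(3)*pi**3/54 + pi**2/6) - (-6) = -sqrt(3)*pi + sqrt(3)*pi**3/54 + pi**2/6 + 3.

-sqrt(3)*pi + sqrt(3)*pi**3/54 + pi**2/6 + 3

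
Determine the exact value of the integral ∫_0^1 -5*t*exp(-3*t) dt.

-5/9 + 20*exp(-3)/9

Integrate by parts once (u = t, dv = -5*exp(-3*t) dt).
An antiderivative is F(t) = (15*t + 5)*exp(-3*t)/9.
Then F(1) - F(0) = (20*exp(-3)/9) - (5/9) = -5/9 + 20*exp(-3)/9.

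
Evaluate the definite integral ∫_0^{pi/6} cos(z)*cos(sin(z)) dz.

Let u = sin(z), so du = cos(z) dz. When z = 0, u = 0; when z = pi/6, u = 1/2.
The integral becomes ∫ cos(u) du from 0 to 1/2, with antiderivative sin(u).
Back in z: F(z) = sin(sin(z)).
Then F(pi/6) - F(0) = (sin(1/2)) - (0) = sin(1/2).

sin(1/2)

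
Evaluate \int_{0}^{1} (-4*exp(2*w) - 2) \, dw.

-2*exp(2)

An antiderivative is F(w) = -2*exp(2*w) - 2*w.
Then F(1) - F(0) = (-2*exp(2) - 2) - (-2) = -2*exp(2).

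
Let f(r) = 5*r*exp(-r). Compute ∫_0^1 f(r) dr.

5 - 10*exp(-1)

Integrate by parts once (u = r, dv = 5*exp(-r) dr).
An antiderivative is F(r) = (-5*r - 5)*exp(-r).
Then F(1) - F(0) = (-10*exp(-1)) - (-5) = 5 - 10*exp(-1).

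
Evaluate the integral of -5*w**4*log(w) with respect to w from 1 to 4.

Integrate by parts once (u = ln w, dv = -5*w**4 dw).
An antiderivative is F(w) = -w**5*(5*log(w) - 1)/5.
Then F(4) - F(1) = (1024/5 - 2048*log(2)) - (1/5) = 1023/5 - 2048*log(2).

1023/5 - 2048*log(2)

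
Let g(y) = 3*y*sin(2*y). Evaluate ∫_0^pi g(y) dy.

Integrate by parts once (u = y, dv = 3*sin(2*y) dy).
An antiderivative is F(y) = -3*y*cos(2*y)/2 + 3*sin(2*y)/4.
Then F(pi) - F(0) = (-3*pi/2) - (0) = -3*pi/2.

-3*pi/2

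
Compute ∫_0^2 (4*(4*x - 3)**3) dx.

Let u = 4*x - 3, so du = 4 dx. When x = 0, u = -3; when x = 2, u = 5.
The integral becomes ∫ u**3 du from -3 to 5, with antiderivative u**4/4.
Back in x: F(x) = (4*x - 3)**4/4.
Then F(2) - F(0) = (625/4) - (81/4) = 136.

136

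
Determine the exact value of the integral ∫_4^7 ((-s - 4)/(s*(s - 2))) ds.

-3*log(5) - log(2) + 2*log(7)

Factor the denominator: s**2 - 2*s = s(s - 2).
Partial fractions: (-s - 4)/(s*(s - 2)) = 2/s - 3/(s - 2).
An antiderivative is F(s) = 2*log(s) - 3*log(s - 2).
Then F(7) - F(4) = (-3*log(5) + 2*log(7)) - (log(2)) = -3*log(5) - log(2) + 2*log(7).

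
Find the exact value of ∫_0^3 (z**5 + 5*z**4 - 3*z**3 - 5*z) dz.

By the power rule, an antiderivative is F(z) = z**6/6 + z**5 - 3*z**4/4 - 5*z**2/2.
Then F(3) - F(0) = (1125/4) - (0) = 1125/4.

1125/4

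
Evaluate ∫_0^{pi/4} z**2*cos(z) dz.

sqrt(2)*(-32 + pi**2 + 8*pi)/32

Integrate by parts twice (u = z^2, dv = cos(z) dz).
An antiderivative is F(z) = z**2*sin(z) + 2*z*cos(z) - 2*sin(z).
Then F(pi/4) - F(0) = (sqrt(2)*(-32 + pi**2 + 8*pi)/32) - (0) = sqrt(2)*(-32 + pi**2 + 8*pi)/32.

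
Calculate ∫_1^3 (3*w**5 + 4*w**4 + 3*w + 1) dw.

By the power rule, an antiderivative is F(w) = w**6/2 + 4*w**5/5 + 3*w**2/2 + w.
Then F(3) - F(1) = (2877/5) - (19/5) = 2858/5.

2858/5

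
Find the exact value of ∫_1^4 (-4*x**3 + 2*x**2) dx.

-213

By the power rule, an antiderivative is F(x) = -x**4 + 2*x**3/3.
Then F(4) - F(1) = (-640/3) - (-1/3) = -213.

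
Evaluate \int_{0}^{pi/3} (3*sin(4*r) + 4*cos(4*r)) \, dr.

An antiderivative is F(r) = sin(4*r) - 3*cos(4*r)/4.
Then F(pi/3) - F(0) = (3/8 - sqrt(3)/2) - (-3/4) = 9/8 - sqrt(3)/2.

9/8 - sqrt(3)/2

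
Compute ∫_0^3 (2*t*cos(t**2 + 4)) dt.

sin(13) - sin(4)

Let u = t**2 + 4, so du = 2*t dt. When t = 0, u = 4; when t = 3, u = 13.
The integral becomes ∫ cos(u) du from 4 to 13, with antiderivative sin(u).
Back in t: F(t) = sin(t**2 + 4).
Then F(3) - F(0) = (sin(13)) - (sin(4)) = sin(13) - sin(4).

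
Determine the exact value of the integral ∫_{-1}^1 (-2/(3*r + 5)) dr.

-4*log(2)/3

An antiderivative is F(r) = -2*log(3*r + 5)/3.
Then F(1) - F(-1) = (-log(4)) - (-2*log(2)/3) = -4*log(2)/3.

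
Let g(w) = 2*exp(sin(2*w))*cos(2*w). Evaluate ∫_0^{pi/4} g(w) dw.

Let u = sin(2*w), so du = 2*cos(2*w) dw. When w = 0, u = 0; when w = pi/4, u = 1.
The integral becomes ∫ exp(u) du from 0 to 1, with antiderivative exp(u).
Back in w: F(w) = exp(sin(2*w)).
Then F(pi/4) - F(0) = (E) - (1) = -1 + E.

-1 + E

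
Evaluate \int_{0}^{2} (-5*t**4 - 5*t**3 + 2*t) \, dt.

By the power rule, an antiderivative is F(t) = -t**5 - 5*t**4/4 + t**2.
Then F(2) - F(0) = (-48) - (0) = -48.

-48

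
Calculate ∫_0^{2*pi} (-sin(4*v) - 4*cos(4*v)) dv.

An antiderivative is F(v) = -sin(4*v) + cos(4*v)/4.
Then F(2*pi) - F(0) = (1/4) - (1/4) = 0.

0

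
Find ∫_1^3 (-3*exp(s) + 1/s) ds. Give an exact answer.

An antiderivative is F(s) = -3*exp(s) + log(s).
Then F(3) - F(1) = (-3*exp(3) + log(3)) - (-3*exp(1)) = -3*exp(3) + log(3) + 3*exp(1).

-3*exp(3) + log(3) + 3*exp(1)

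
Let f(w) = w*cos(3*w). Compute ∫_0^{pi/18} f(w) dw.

Integrate by parts once (u = w, dv = cos(3*w) dw).
An antiderivative is F(w) = w*sin(3*w)/3 + cos(3*w)/9.
Then F(pi/18) - F(0) = (pi/108 + sqrt(3)/18) - (1/9) = -1/9 + pi/108 + sqrt(3)/18.

-1/9 + pi/108 + sqrt(3)/18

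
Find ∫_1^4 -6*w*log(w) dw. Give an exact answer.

45/2 - 96*log(2)

Integrate by parts once (u = ln w, dv = -6*w dw).
An antiderivative is F(w) = -3*w**2*(2*log(w) - 1)/2.
Then F(4) - F(1) = (24 - 96*log(2)) - (3/2) = 45/2 - 96*log(2).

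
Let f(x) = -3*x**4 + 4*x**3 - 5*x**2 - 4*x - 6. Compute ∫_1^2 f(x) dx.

By the power rule, an antiderivative is F(x) = -3*x**5/5 + x**4 - 5*x**3/3 - 2*x**2 - 6*x.
Then F(2) - F(1) = (-548/15) - (-139/15) = -409/15.

-409/15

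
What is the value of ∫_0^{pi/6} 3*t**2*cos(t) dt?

Integrate by parts twice (u = t^2, dv = 3*cos(t) dt).
An antiderivative is F(t) = 3*t**2*sin(t) + 6*t*cos(t) - 6*sin(t).
Then F(pi/6) - F(0) = (-3 + pi**2/24 + sqrt(3)*pi/2) - (0) = -3 + pi**2/24 + sqrt(3)*pi/2.

-3 + pi**2/24 + sqrt(3)*pi/2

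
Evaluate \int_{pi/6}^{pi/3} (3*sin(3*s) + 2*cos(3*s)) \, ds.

An antiderivative is F(s) = 2*sin(3*s)/3 - cos(3*s).
Then F(pi/3) - F(pi/6) = (1) - (2/3) = 1/3.

1/3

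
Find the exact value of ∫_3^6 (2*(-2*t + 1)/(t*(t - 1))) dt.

Factor the denominator: t**2 - t = t(t - 1).
Partial fractions: 2*(-2*t + 1)/(t*(t - 1)) = -2/t - 2/(t - 1).
An antiderivative is F(t) = -2*log(t) - 2*log(t - 1).
Then F(6) - F(3) = (-2*log(5) - 2*log(3) - 2*log(2)) - (-log(36)) = -log(25).

-log(25)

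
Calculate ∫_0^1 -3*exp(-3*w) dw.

An antiderivative is F(w) = exp(-3*w).
Then F(1) - F(0) = (exp(-3)) - (1) = -1 + exp(-3).

-1 + exp(-3)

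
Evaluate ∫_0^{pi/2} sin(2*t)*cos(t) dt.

2/3

Use the identity sin(2*t)cos(t) = [sin(3*t) + sin(t)]/2.
An antiderivative is F(t) = -cos(t)/2 - cos(3*t)/6.
Then F(pi/2) - F(0) = (0) - (-2/3) = 2/3.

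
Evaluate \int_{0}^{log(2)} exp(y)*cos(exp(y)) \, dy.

Let u = exp(y), so du = exp(y) dy. When y = 0, u = 1; when y = log(2), u = 2.
The integral becomes ∫ cos(u) du from 1 to 2, with antiderivative sin(u).
Back in y: F(y) = sin(exp(y)).
Then F(log(2)) - F(0) = (sin(2)) - (sin(1)) = -sin(1) + sin(2).

-sin(1) + sin(2)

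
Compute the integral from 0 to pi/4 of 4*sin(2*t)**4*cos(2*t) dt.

2/5

Let u = sin(2*t), so du = 2*cos(2*t) dt. When t = 0, u = 0; when t = pi/4, u = 1.
The integral becomes 2·∫ u**4 du from 0 to 1, with antiderivative 2*u**5/5.
Back in t: F(t) = 2*sin(2*t)**5/5.
Then F(pi/4) - F(0) = (2/5) - (0) = 2/5.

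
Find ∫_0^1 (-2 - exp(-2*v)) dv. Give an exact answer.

-5/2 + exp(-2)/2

An antiderivative is F(v) = -2*v + exp(-2*v)/2.
Then F(1) - F(0) = (-2 + exp(-2)/2) - (1/2) = -5/2 + exp(-2)/2.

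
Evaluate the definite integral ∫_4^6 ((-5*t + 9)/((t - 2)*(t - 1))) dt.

-4*log(5) - log(2) + 4*log(3)

Factor the denominator: t**2 - 3*t + 2 = (t - 1)(t - 2).
Partial fractions: (-5*t + 9)/((t - 2)*(t - 1)) = -4/(t - 1) - 1/(t - 2).
An antiderivative is F(t) = -log(t - 2) - 4*log(t - 1).
Then F(6) - F(4) = (-4*log(5) - 2*log(2)) - (-4*log(3) - log(2)) = -4*log(5) - log(2) + 4*log(3).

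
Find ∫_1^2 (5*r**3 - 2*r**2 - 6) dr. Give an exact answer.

By the power rule, an antiderivative is F(r) = 5*r**4/4 - 2*r**3/3 - 6*r.
Then F(2) - F(1) = (8/3) - (-65/12) = 97/12.

97/12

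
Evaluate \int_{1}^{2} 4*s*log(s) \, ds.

Integrate by parts once (u = ln s, dv = 4*s ds).
An antiderivative is F(s) = s**2*(2*log(s) - 1).
Then F(2) - F(1) = (-4 + 8*log(2)) - (-1) = -3 + 8*log(2).

-3 + 8*log(2)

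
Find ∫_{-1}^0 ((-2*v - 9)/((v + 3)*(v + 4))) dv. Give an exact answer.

Factor the denominator: v**2 + 7*v + 12 = (v + 4)(v + 3).
Partial fractions: (-2*v - 9)/((v + 3)*(v + 4)) = 1/(v + 4) - 3/(v + 3).
An antiderivative is F(v) = -3*log(v + 3) + log(v + 4).
Then F(0) - F(-1) = (log(4/27)) - (log(3/8)) = log(32/81).

log(32/81)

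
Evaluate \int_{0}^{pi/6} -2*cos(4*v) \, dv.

-sqrt(3)/4

An antiderivative is F(v) = -sin(4*v)/2.
Then F(pi/6) - F(0) = (-sqrt(3)/4) - (0) = -sqrt(3)/4.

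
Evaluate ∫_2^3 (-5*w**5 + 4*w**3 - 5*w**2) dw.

-3125/6

By the power rule, an antiderivative is F(w) = -5*w**6/6 + w**4 - 5*w**3/3.
Then F(3) - F(2) = (-1143/2) - (-152/3) = -3125/6.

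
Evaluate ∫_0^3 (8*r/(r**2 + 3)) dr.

Let u = r**2 + 3, so du = 2*r dr. When r = 0, u = 3; when r = 3, u = 12.
The integral becomes 4·∫ 1/u du from 3 to 12, with antiderivative 4*log(u).
Back in r: F(r) = 4*log(r**2 + 3).
Then F(3) - F(0) = (4*log(3) + 8*log(2)) - (log(81)) = 8*log(2).

8*log(2)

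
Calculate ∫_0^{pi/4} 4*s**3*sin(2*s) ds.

-3/2 + 3*pi**2/16

Integrate by parts 3 times (u = s^3, dv = 4*sin(2*s) ds).
An antiderivative is F(s) = -2*s**3*cos(2*s) + 3*s**2*sin(2*s) + 3*s*cos(2*s) - 3*sin(2*s)/2.
Then F(pi/4) - F(0) = (-3/2 + 3*pi**2/16) - (0) = -3/2 + 3*pi**2/16.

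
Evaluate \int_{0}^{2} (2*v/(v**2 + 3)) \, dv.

Let u = v**2 + 3, so du = 2*v dv. When v = 0, u = 3; when v = 2, u = 7.
The integral becomes ∫ 1/u du from 3 to 7, with antiderivative log(u).
Back in v: F(v) = log(v**2 + 3).
Then F(2) - F(0) = (log(7)) - (log(3)) = log(7/3).

log(7/3)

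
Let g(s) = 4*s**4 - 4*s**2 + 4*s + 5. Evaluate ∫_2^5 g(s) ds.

By the power rule, an antiderivative is F(s) = 4*s**5/5 - 4*s**3/3 + 2*s**2 + 5*s.
Then F(5) - F(2) = (7225/3) - (494/15) = 11877/5.

11877/5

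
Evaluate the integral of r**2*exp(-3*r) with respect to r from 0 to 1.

Integrate by parts twice (u = r^2, dv = exp(-3*r) dr).
An antiderivative is F(r) = (-9*r**2 - 6*r - 2)*exp(-3*r)/27.
Then F(1) - F(0) = (-17*exp(-3)/27) - (-2/27) = 2/27 - 17*exp(-3)/27.

2/27 - 17*exp(-3)/27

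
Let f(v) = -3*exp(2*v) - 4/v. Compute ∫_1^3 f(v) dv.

An antiderivative is F(v) = -3*exp(2*v)/2 - 4*log(v).
Then F(3) - F(1) = (-3*exp(6)/2 - log(81)) - (-3*exp(2)/2) = -3*exp(6)/2 - log(81) + 3*exp(2)/2.

-3*exp(6)/2 - log(81) + 3*exp(2)/2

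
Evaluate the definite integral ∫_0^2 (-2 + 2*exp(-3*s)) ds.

An antiderivative is F(s) = -2*s - 2*exp(-3*s)/3.
Then F(2) - F(0) = (-4 - 2*exp(-6)/3) - (-2/3) = -10/3 - 2*exp(-6)/3.

-10/3 - 2*exp(-6)/3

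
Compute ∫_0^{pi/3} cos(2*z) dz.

An antiderivative is F(z) = sin(2*z)/2.
Then F(pi/3) - F(0) = (sqrt(3)/4) - (0) = sqrt(3)/4.

sqrt(3)/4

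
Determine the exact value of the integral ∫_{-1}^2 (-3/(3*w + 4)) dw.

An antiderivative is F(w) = -log(3*w + 4).
Then F(2) - F(-1) = (-log(10)) - (0) = -log(10).

-log(10)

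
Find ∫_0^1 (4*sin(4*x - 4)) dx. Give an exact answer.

Let u = 4*x - 4, so du = 4 dx. When x = 0, u = -4; when x = 1, u = 0.
The integral becomes ∫ sin(u) du from -4 to 0, with antiderivative -cos(u).
Back in x: F(x) = -cos(4*x - 4).
Then F(1) - F(0) = (-1) - (-cos(4)) = -1 + cos(4).

-1 + cos(4)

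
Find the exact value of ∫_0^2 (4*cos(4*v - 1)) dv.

sin(7) + sin(1)

Let u = 4*v - 1, so du = 4 dv. When v = 0, u = -1; when v = 2, u = 7.
The integral becomes ∫ cos(u) du from -1 to 7, with antiderivative sin(u).
Back in v: F(v) = sin(4*v - 1).
Then F(2) - F(0) = (sin(7)) - (-sin(1)) = sin(7) + sin(1).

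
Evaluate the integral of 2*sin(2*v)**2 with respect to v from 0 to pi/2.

pi/2

Use the identity sin^2(2*v) = (1 - cos(4*v))/2.
An antiderivative is F(v) = v - sin(4*v)/4.
Then F(pi/2) - F(0) = (pi/2) - (0) = pi/2.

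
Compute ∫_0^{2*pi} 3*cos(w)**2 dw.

3*pi

Use the identity cos^2(w) = (1 + cos(2*w))/2.
An antiderivative is F(w) = 3*w/2 + 3*sin(2*w)/4.
Then F(2*pi) - F(0) = (3*pi) - (0) = 3*pi.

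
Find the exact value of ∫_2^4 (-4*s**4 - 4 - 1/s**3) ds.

By the power rule, an antiderivative is F(s) = -4*s**5/5 - 4*s + 1/(2*s**2).
Then F(4) - F(2) = (-133627/160) - (-1339/40) = -128271/160.

-128271/160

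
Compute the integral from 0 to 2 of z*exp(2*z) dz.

1/4 + 3*exp(4)/4

Integrate by parts once (u = z, dv = exp(2*z) dz).
An antiderivative is F(z) = (2*z - 1)*exp(2*z)/4.
Then F(2) - F(0) = (3*exp(4)/4) - (-1/4) = 1/4 + 3*exp(4)/4.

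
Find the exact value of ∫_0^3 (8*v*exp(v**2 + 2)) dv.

-4*(1 - exp(9))*exp(2)

Let u = v**2 + 2, so du = 2*v dv. When v = 0, u = 2; when v = 3, u = 11.
The integral becomes 4·∫ exp(u) du from 2 to 11, with antiderivative 4*exp(u).
Back in v: F(v) = 4*exp(v**2 + 2).
Then F(3) - F(0) = (4*exp(11)) - (4*exp(2)) = -4*(1 - exp(9))*exp(2).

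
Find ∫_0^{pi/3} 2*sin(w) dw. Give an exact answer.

1

An antiderivative is F(w) = -2*cos(w).
Then F(pi/3) - F(0) = (-1) - (-2) = 1.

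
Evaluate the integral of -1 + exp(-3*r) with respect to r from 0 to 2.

An antiderivative is F(r) = -r - exp(-3*r)/3.
Then F(2) - F(0) = (-2 - exp(-6)/3) - (-1/3) = -5/3 - exp(-6)/3.

-5/3 - exp(-6)/3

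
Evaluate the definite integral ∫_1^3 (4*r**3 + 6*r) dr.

By the power rule, an antiderivative is F(r) = r**4 + 3*r**2.
Then F(3) - F(1) = (108) - (4) = 104.

104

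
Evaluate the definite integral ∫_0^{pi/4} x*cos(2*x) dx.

-1/4 + pi/8

Integrate by parts once (u = x, dv = cos(2*x) dx).
An antiderivative is F(x) = x*sin(2*x)/2 + cos(2*x)/4.
Then F(pi/4) - F(0) = (pi/8) - (1/4) = -1/4 + pi/8.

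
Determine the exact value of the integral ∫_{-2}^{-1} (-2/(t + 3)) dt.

-log(4)

An antiderivative is F(t) = -2*log(t + 3).
Then F(-1) - F(-2) = (-log(4)) - (0) = -log(4).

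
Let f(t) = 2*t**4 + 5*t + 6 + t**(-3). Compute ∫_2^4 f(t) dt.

By the power rule, an antiderivative is F(t) = 2*t**5/5 + 5*t**2/2 + 6*t - 1/(2*t**2).
Then F(4) - F(2) = (75771/160) - (1387/40) = 70223/160.

70223/160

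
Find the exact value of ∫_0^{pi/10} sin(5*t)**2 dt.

pi/20

Use the identity sin^2(5*t) = (1 - cos(10*t))/2.
An antiderivative is F(t) = t/2 - sin(10*t)/20.
Then F(pi/10) - F(0) = (pi/20) - (0) = pi/20.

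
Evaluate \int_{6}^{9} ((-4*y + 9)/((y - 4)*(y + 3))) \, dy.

Factor the denominator: y**2 - y - 12 = (y + 3)(y - 4).
Partial fractions: (-4*y + 9)/((y - 4)*(y + 3)) = -3/(y + 3) - 1/(y - 4).
An antiderivative is F(y) = -log(y - 4) - 3*log(y + 3).
Then F(9) - F(6) = (-6*log(2) - 3*log(3) - log(5)) - (-6*log(3) - log(2)) = -5*log(2) - log(5) + 3*log(3).

-5*log(2) - log(5) + 3*log(3)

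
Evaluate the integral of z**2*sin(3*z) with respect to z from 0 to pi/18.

-2/27 - sqrt(3)*pi**2/1944 + pi/162 + sqrt(3)/27

Integrate by parts twice (u = z^2, dv = sin(3*z) dz).
An antiderivative is F(z) = -z**2*cos(3*z)/3 + 2*z*sin(3*z)/9 + 2*cos(3*z)/27.
Then F(pi/18) - F(0) = (-sqrt(3)*pi**2/1944 + pi/162 + sqrt(3)/27) - (2/27) = -2/27 - sqrt(3)*pi**2/1944 + pi/162 + sqrt(3)/27.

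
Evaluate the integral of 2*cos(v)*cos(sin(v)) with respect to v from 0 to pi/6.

Let u = sin(v), so du = cos(v) dv. When v = 0, u = 0; when v = pi/6, u = 1/2.
The integral becomes 2·∫ cos(u) du from 0 to 1/2, with antiderivative 2*sin(u).
Back in v: F(v) = 2*sin(sin(v)).
Then F(pi/6) - F(0) = (2*sin(1/2)) - (0) = 2*sin(1/2).

2*sin(1/2)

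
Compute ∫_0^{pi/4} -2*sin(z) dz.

An antiderivative is F(z) = 2*cos(z).
Then F(pi/4) - F(0) = (sqrt(2)) - (2) = -2 + sqrt(2).

-2 + sqrt(2)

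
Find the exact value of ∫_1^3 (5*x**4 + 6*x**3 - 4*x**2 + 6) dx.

By the power rule, an antiderivative is F(x) = x**5 + 3*x**4/2 - 4*x**3/3 + 6*x.
Then F(3) - F(1) = (693/2) - (43/6) = 1018/3.

1018/3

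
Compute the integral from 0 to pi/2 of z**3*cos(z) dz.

-3*pi + pi**3/8 + 6

Integrate by parts 3 times (u = z^3, dv = cos(z) dz).
An antiderivative is F(z) = z**3*sin(z) + 3*z**2*cos(z) - 6*z*sin(z) - 6*cos(z).
Then F(pi/2) - F(0) = (pi*(-24 + pi**2)/8) - (-6) = -3*pi + pi**3/8 + 6.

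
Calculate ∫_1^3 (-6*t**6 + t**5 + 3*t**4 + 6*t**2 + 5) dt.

-162244/105

By the power rule, an antiderivative is F(t) = -6*t**7/7 + t**6/6 + 3*t**5/5 + 2*t**3 + 5*t.
Then F(3) - F(1) = (-107679/70) - (1451/210) = -162244/105.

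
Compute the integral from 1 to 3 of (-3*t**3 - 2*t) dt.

-68

By the power rule, an antiderivative is F(t) = -3*t**4/4 - t**2.
Then F(3) - F(1) = (-279/4) - (-7/4) = -68.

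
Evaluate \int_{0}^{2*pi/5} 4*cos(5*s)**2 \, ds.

4*pi/5

Use the identity cos^2(5*s) = (1 + cos(10*s))/2.
An antiderivative is F(s) = 2*s + sin(10*s)/5.
Then F(2*pi/5) - F(0) = (4*pi/5) - (0) = 4*pi/5.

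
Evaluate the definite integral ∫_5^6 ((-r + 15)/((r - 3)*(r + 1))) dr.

-4*log(7) + log(2) + 7*log(3)

Factor the denominator: r**2 - 2*r - 3 = (r + 1)(r - 3).
Partial fractions: (-r + 15)/((r - 3)*(r + 1)) = -4/(r + 1) + 3/(r - 3).
An antiderivative is F(r) = 3*log(r - 3) - 4*log(r + 1).
Then F(6) - F(5) = (-4*log(7) + 3*log(3)) - (-4*log(3) - log(2)) = -4*log(7) + log(2) + 7*log(3).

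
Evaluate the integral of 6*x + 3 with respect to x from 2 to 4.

By the power rule, an antiderivative is F(x) = 3*x**2 + 3*x.
Then F(4) - F(2) = (60) - (18) = 42.

42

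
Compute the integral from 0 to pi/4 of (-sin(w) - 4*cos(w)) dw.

An antiderivative is F(w) = -4*sin(w) + cos(w).
Then F(pi/4) - F(0) = (-3*sqrt(2)/2) - (1) = -3*sqrt(2)/2 - 1.

-3*sqrt(2)/2 - 1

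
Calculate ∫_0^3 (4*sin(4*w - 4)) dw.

cos(4) - cos(8)

Let u = 4*w - 4, so du = 4 dw. When w = 0, u = -4; when w = 3, u = 8.
The integral becomes ∫ sin(u) du from -4 to 8, with antiderivative -cos(u).
Back in w: F(w) = -cos(4*w - 4).
Then F(3) - F(0) = (-cos(8)) - (-cos(4)) = cos(4) - cos(8).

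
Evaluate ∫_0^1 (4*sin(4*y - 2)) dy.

0

Let u = 4*y - 2, so du = 4 dy. When y = 0, u = -2; when y = 1, u = 2.
The integral becomes ∫ sin(u) du from -2 to 2, with antiderivative -cos(u).
Back in y: F(y) = -cos(4*y - 2).
Then F(1) - F(0) = (-cos(2)) - (-cos(2)) = 0.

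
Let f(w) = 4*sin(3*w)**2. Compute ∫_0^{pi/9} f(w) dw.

-sqrt(3)/6 + 2*pi/9

Use the identity sin^2(3*w) = (1 - cos(6*w))/2.
An antiderivative is F(w) = 2*w - sin(6*w)/3.
Then F(pi/9) - F(0) = (-sqrt(3)/6 + 2*pi/9) - (0) = -sqrt(3)/6 + 2*pi/9.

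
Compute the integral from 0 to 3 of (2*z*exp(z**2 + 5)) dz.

-exp(5) + exp(14)

Let u = z**2 + 5, so du = 2*z dz. When z = 0, u = 5; when z = 3, u = 14.
The integral becomes ∫ exp(u) du from 5 to 14, with antiderivative exp(u).
Back in z: F(z) = exp(z**2 + 5).
Then F(3) - F(0) = (exp(14)) - (exp(5)) = -exp(5) + exp(14).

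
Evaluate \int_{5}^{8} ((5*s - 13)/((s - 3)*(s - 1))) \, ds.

-9*log(2) + log(5) + 4*log(7)

Factor the denominator: s**2 - 4*s + 3 = (s - 1)(s - 3).
Partial fractions: (5*s - 13)/((s - 3)*(s - 1)) = 4/(s - 1) + 1/(s - 3).
An antiderivative is F(s) = log(s - 3) + 4*log(s - 1).
Then F(8) - F(5) = (log(5) + 4*log(7)) - (9*log(2)) = -9*log(2) + log(5) + 4*log(7).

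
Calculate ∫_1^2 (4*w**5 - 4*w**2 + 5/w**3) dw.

By the power rule, an antiderivative is F(w) = 2*w**6/3 - 4*w**3/3 - 5/(2*w**2).
Then F(2) - F(1) = (251/8) - (-19/6) = 829/24.

829/24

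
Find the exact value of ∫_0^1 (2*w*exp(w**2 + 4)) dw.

-exp(4) + exp(5)

Let u = w**2 + 4, so du = 2*w dw. When w = 0, u = 4; when w = 1, u = 5.
The integral becomes ∫ exp(u) du from 4 to 5, with antiderivative exp(u).
Back in w: F(w) = exp(w**2 + 4).
Then F(1) - F(0) = (exp(5)) - (exp(4)) = -exp(4) + exp(5).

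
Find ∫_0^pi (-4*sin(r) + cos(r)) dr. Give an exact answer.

An antiderivative is F(r) = sin(r) + 4*cos(r).
Then F(pi) - F(0) = (-4) - (4) = -8.

-8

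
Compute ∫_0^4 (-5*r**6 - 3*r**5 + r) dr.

-96200/7

By the power rule, an antiderivative is F(r) = -5*r**7/7 - r**6/2 + r**2/2.
Then F(4) - F(0) = (-96200/7) - (0) = -96200/7.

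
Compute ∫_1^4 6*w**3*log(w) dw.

-765/8 + 768*log(2)

Integrate by parts once (u = ln w, dv = 6*w**3 dw).
An antiderivative is F(w) = 3*w**4*(4*log(w) - 1)/8.
Then F(4) - F(1) = (-96 + 768*log(2)) - (-3/8) = -765/8 + 768*log(2).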